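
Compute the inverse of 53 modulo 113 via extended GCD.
Extended GCD: 53(32) + 113(-15) = 1. So 53^(-1) ≡ 32 mod 113. Verify: 53 × 32 = 1696 ≡ 1 mod 113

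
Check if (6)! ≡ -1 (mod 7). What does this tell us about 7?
(6)! mod 7 = 6. Since this equals -1 (mod 7), Wilson confirms 7 is prime.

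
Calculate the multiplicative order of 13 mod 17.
Powers of 13 mod 17: 13^1≡13, 13^2≡16, 13^3≡4, 13^4≡1. Order = 4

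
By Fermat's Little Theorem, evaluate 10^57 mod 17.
By Fermat: 10^{16} ≡ 1 mod 17. 57 = 3×16 + 9. So 10^{57} ≡ 10^{9} ≡ 7 mod 17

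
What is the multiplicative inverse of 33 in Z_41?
Since 41 is prime, by Fermat 33^(-1) ≡ 33^{39} ≡ 5 mod 41. Verify: 33 × 5 = 165 ≡ 1 mod 41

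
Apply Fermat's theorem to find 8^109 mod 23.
By Fermat: 8^{22} ≡ 1 mod 23. 109 = 4×22 + 21. So 8^{109} ≡ 8^{21} ≡ 3 mod 23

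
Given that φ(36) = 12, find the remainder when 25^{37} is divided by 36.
By Euler: 25^{12} ≡ 1 mod 36 since gcd(25, 36) = 1. 37 = 3×12 + 1. So 25^{37} ≡ 25^{1} ≡ 25 mod 36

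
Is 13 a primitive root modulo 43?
13^{21} ≡ 1 (mod 43) and 21 < 42, so ord_43(13) = 21 ≠ 42 and 13 is not a primitive root.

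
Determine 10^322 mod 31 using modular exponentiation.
Using Fermat: 10^{30} ≡ 1 mod 31. 322 ≡ 22 mod 30. So 10^{322} ≡ 10^{22} ≡ 20 mod 31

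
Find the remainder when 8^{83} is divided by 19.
By Fermat: 8^{18} ≡ 1 mod 19. 83 = 4×18 + 11. So 8^{83} ≡ 8^{11} ≡ 12 mod 19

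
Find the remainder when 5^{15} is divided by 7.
By Fermat: 5^{6} ≡ 1 mod 7. 15 = 2×6 + 3. So 5^{15} ≡ 5^{3} ≡ 6 mod 7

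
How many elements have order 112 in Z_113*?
A prime p has φ(p-1) primitive roots; here φ(112) = 48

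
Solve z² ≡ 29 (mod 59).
The square roots of 29 mod 59 are 41 and 18. Verify: 41² = 1681 ≡ 29 (mod 59)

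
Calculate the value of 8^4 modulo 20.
8^{4} = 4096 ≡ 16 mod 20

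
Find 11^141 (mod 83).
Using Fermat: 11^{82} ≡ 1 (mod 83). 141 ≡ 59 (mod 82). So 11^{141} ≡ 11^{59} ≡ 65 (mod 83)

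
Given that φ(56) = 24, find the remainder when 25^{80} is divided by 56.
By Euler: 25^{24} ≡ 1 (mod 56) since gcd(25, 56) = 1. 80 = 3×24 + 8. So 25^{80} ≡ 25^{8} ≡ 9 (mod 56)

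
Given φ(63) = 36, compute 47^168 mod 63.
By Euler: 47^{36} ≡ 1 (mod 63) since gcd(47, 63) = 1. 168 = 4×36 + 24. So 47^{168} ≡ 47^{24} ≡ 1 (mod 63)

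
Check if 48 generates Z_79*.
ord_79(48) divides 78. For each prime q|78: 48^{39}≡78, 48^{26}≡55, 48^{6}≡64, none ≡ 1. So 48 has order 78 and is a primitive root mod 79.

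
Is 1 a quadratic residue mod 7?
By Euler's criterion: 1^{3} ≡ 1 mod 7. Since this equals 1, 1 is a QR.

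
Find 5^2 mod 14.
5^{2} = 25 ≡ 11 mod 14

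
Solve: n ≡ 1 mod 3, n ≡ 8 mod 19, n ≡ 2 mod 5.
M = 3 × 19 × 5 = 285. M₁ = 95, y₁ ≡ 2 mod 3. M₂ = 15, y₂ ≡ 14 mod 19. M₃ = 57, y₃ ≡ 3 mod 5. n = 1×95×2 + 8×15×14 + 2×57×3 ≡ 217 mod 285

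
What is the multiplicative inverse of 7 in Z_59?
Since 59 is prime, by Fermat 7^(-1) ≡ 7^{57} ≡ 17 (mod 59). Verify: 7 × 17 = 119 ≡ 1 (mod 59)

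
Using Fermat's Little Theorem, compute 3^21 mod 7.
By Fermat: 3^{6} ≡ 1 mod 7. 21 = 3×6 + 3. So 3^{21} ≡ 3^{3} ≡ 6 mod 7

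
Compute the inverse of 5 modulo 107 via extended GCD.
Extended GCD: 5(43) + 107(-2) = 1. So 5^(-1) ≡ 43 (mod 107). Verify: 5 × 43 = 215 ≡ 1 (mod 107)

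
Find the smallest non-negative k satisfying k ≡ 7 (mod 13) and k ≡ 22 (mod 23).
M = 13 × 23 = 299. M₁ = 23, y₁ ≡ 4 (mod 13). M₂ = 13, y₂ ≡ 16 (mod 23). k = 7×23×4 + 22×13×16 ≡ 137 (mod 299)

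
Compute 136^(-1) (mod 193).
Since 193 is prime, by Fermat 136^(-1) ≡ 136^{191} ≡ 44 (mod 193). Verify: 136 × 44 = 5984 ≡ 1 (mod 193)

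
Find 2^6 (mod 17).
By repeated squaring (mod 17): 2^{1}≡2, 2^{2}≡4, 2^{4}≡16. Then 2^{6} = 2^{4+2} ≡ 16 × 4 ≡ 13 (mod 17)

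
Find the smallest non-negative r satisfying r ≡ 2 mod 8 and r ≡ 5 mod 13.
M = 8 × 13 = 104. M₁ = 13, y₁ ≡ 5 mod 8. M₂ = 8, y₂ ≡ 5 mod 13. r = 2×13×5 + 5×8×5 ≡ 18 mod 104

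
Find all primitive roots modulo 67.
There are φ(66) = 20 primitive roots mod 67: {2, 7, 11, 12, 13, 18, 20, 28, 31, 32, 34, 41, 44, 46, 48, 50, 51, 57, 61, 63}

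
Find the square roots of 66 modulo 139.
The square roots of 66 mod 139 are 30 and 109. Verify: 30² = 900 ≡ 66 mod 139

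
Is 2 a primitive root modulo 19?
ord_19(2) divides 18. For each prime q|18: 2^{9}≡18, 2^{6}≡7, none ≡ 1. So 2 has order 18 and is a primitive root mod 19.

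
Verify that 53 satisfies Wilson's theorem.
(52)! mod 53 = 52. Since this equals -1 (mod 53), Wilson confirms 53 is prime.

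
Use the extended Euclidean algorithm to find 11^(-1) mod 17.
Extended GCD: 11(-3) + 17(2) = 1. So 11^(-1) ≡ -3 ≡ 14 mod 17. Verify: 11 × 14 = 154 ≡ 1 mod 17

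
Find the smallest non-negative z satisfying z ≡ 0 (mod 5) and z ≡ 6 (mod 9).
M = 5 × 9 = 45. M₁ = 9, y₁ ≡ 4 (mod 5). M₂ = 5, y₂ ≡ 2 (mod 9). z = 0×9×4 + 6×5×2 ≡ 15 (mod 45)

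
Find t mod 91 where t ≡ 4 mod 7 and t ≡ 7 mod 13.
M = 7 × 13 = 91. M₁ = 13, y₁ ≡ 6 mod 7. M₂ = 7, y₂ ≡ 2 mod 13. t = 4×13×6 + 7×7×2 ≡ 46 mod 91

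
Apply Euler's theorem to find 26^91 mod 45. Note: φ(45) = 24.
By Euler: 26^{24} ≡ 1 mod 45 since gcd(26, 45) = 1. 91 = 3×24 + 19. So 26^{91} ≡ 26^{19} ≡ 26 mod 45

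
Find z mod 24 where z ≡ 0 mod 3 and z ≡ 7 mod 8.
M = 3 × 8 = 24. M₁ = 8, y₁ ≡ 2 mod 3. M₂ = 3, y₂ ≡ 3 mod 8. z = 0×8×2 + 7×3×3 ≡ 15 mod 24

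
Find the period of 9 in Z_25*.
Powers of 9 mod 25: 9^1≡9, 9^2≡6, 9^3≡4, 9^4≡11, 9^5≡24, 9^6≡16, 9^7≡19, 9^8≡21, 9^9≡14, 9^10≡1. So the order of 9 is 10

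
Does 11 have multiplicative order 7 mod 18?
Powers of 11 mod 18: 11^1≡11, 11^2≡13, 11^3≡17, 11^4≡7, 11^5≡5, 11^6≡1. Already 11^6≡1, so the order is 6 < 7. No, the actual order is 6.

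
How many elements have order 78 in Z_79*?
A prime p has φ(p-1) primitive roots; here φ(78) = 24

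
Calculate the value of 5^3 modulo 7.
5^{3} = 125 ≡ 6 (mod 7)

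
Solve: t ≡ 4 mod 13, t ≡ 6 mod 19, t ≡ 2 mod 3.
M = 13 × 19 × 3 = 741. M₁ = 57, y₁ ≡ 8 mod 13. M₂ = 39, y₂ ≡ 1 mod 19. M₃ = 247, y₃ ≡ 1 mod 3. t = 4×57×8 + 6×39×1 + 2×247×1 ≡ 329 mod 741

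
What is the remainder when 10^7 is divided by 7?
Using Fermat: 10^{6} ≡ 1 mod 7. 7 ≡ 1 mod 6. So 10^{7} ≡ 10^{1} ≡ 3 mod 7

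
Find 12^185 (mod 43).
Using Fermat: 12^{42} ≡ 1 (mod 43). 185 ≡ 17 (mod 42). So 12^{185} ≡ 12^{17} ≡ 30 (mod 43)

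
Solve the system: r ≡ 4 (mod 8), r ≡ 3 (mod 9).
M = 8 × 9 = 72. M₁ = 9, y₁ ≡ 1 (mod 8). M₂ = 8, y₂ ≡ 8 (mod 9). r = 4×9×1 + 3×8×8 ≡ 12 (mod 72)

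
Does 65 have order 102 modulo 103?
ord_103(65) divides 102. For each prime q|102: 65^{51}≡102, 65^{34}≡56, 65^{6}≡8, none ≡ 1. So 65 has order 102 and is a primitive root mod 103.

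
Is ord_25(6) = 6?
Powers of 6 mod 25: 6^1≡6, 6^2≡11, 6^3≡16, 6^4≡21, 6^5≡1. Already 6^5≡1, so the order is 5 < 6. No, the actual order is 5.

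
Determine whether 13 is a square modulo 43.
By Euler's criterion: 13^{21} ≡ 1 mod 43. Since this equals 1, 13 is a QR.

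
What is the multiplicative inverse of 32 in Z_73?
Since 73 is prime, by Fermat 32^(-1) ≡ 32^{71} ≡ 16 mod 73. Verify: 32 × 16 = 512 ≡ 1 mod 73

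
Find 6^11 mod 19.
By repeated squaring mod 19: 6^{1}≡6, 6^{2}≡17, 6^{4}≡4, 6^{8}≡16. Then 6^{11} = 6^{8+2+1} ≡ 16 × 17 × 6 ≡ 17 mod 19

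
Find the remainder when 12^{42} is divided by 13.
By Fermat: 12^{12} ≡ 1 (mod 13). 42 = 3×12 + 6. So 12^{42} ≡ 12^{6} ≡ 1 (mod 13)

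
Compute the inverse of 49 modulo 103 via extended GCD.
Extended GCD: 49(-21) + 103(10) = 1. So 49^(-1) ≡ -21 ≡ 82 (mod 103). Verify: 49 × 82 = 4018 ≡ 1 (mod 103)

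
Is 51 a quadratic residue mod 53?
By Euler's criterion: 51^{26} ≡ 52 mod 53. Since this equals -1 (≡ 52), 51 is not a QR.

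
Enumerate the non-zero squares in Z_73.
Quadratic residues modulo 73: {1, 2, 3, 4, 6, 8, 9, 12, 16, 18, 19, 23, 24, 25, 27, 32, 35, 36, 37, 38, 41, 46, 48, 49, 50, 54, 55, 57, 61, 64, 65, 67, 69, 70, 71, 72}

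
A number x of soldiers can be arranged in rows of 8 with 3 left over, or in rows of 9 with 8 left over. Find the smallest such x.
M = 8 × 9 = 72. M₁ = 9, y₁ ≡ 1 mod 8. M₂ = 8, y₂ ≡ 8 mod 9. x = 3×9×1 + 8×8×8 ≡ 35 mod 72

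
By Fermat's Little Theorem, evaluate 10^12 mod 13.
By Fermat's Little Theorem, 10^{12} ≡ 1 mod 13 since 13 is prime and gcd(10, 13) = 1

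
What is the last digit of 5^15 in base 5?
By repeated squaring mod 5: 5^{1}≡0, 5^{2}≡0, 5^{4}≡0, 5^{8}≡0. Then 5^{15} = 5^{8+4+2+1} ≡ 0 × 0 × 0 × 0 ≡ 0 mod 5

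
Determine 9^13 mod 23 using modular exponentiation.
By repeated squaring mod 23: 9^{1}≡9, 9^{2}≡12, 9^{4}≡6, 9^{8}≡13. Then 9^{13} = 9^{8+4+1} ≡ 13 × 6 × 9 ≡ 12 mod 23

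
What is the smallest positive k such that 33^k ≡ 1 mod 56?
Powers of 33 mod 56: 33^1≡33, 33^2≡25, 33^3≡41, 33^4≡9, 33^5≡17, 33^6≡1. So the order of 33 is 6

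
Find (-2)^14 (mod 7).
Using Fermat: (-2)^{6} ≡ 1 (mod 7). 14 ≡ 2 (mod 6). So (-2)^{14} ≡ (-2)^{2} ≡ 4 (mod 7)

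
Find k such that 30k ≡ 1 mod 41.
Since 41 is prime, by Fermat 30^(-1) ≡ 30^{39} ≡ 26 mod 41. Verify: 30 × 26 = 780 ≡ 1 mod 41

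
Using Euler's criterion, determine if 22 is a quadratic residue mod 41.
By Euler's criterion: 22^{20} ≡ 40 mod 41. Since this equals -1 (≡ 40), 22 is not a QR.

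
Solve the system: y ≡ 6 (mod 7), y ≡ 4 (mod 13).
M = 7 × 13 = 91. M₁ = 13, y₁ ≡ 6 (mod 7). M₂ = 7, y₂ ≡ 2 (mod 13). y = 6×13×6 + 4×7×2 ≡ 69 (mod 91)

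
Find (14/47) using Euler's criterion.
(14/47) = 14^{23} mod 47 = 1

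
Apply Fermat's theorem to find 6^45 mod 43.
By Fermat: 6^{42} ≡ 1 mod 43. So 6^{45} = 6^{42} · 6^{3} ≡ 6^{3} ≡ 1 mod 43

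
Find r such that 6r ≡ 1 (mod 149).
Since 149 is prime, by Fermat 6^(-1) ≡ 6^{147} ≡ 25 (mod 149). Verify: 6 × 25 = 150 ≡ 1 (mod 149)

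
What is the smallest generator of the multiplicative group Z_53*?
g = 2. Powers: [2, 4, 8, 16, 32, 11, 22, 44, 35, 17, ...] generates all 52 non-zero residues.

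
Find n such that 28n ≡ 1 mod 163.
Since 163 is prime, by Fermat 28^(-1) ≡ 28^{161} ≡ 99 mod 163. Verify: 28 × 99 = 2772 ≡ 1 mod 163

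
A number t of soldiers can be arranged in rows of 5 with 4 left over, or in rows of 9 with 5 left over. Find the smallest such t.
M = 5 × 9 = 45. M₁ = 9, y₁ ≡ 4 (mod 5). M₂ = 5, y₂ ≡ 2 (mod 9). t = 4×9×4 + 5×5×2 ≡ 14 (mod 45)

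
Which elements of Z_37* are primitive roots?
There are φ(36) = 12 primitive roots mod 37: {2, 5, 13, 15, 17, 18, 19, 20, 22, 24, 32, 35}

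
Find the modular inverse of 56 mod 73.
Since 73 is prime, by Fermat 56^(-1) ≡ 56^{71} ≡ 30 mod 73. Verify: 56 × 30 = 1680 ≡ 1 mod 73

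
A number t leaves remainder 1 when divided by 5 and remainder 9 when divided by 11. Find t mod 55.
M = 5 × 11 = 55. M₁ = 11, y₁ ≡ 1 mod 5. M₂ = 5, y₂ ≡ 9 mod 11. t = 1×11×1 + 9×5×9 ≡ 31 mod 55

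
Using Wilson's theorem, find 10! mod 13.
(12)! = (10)! × (11) × (12) ≡ -1 mod 13. So (10)! ≡ -1 × [(12)(11)]^(-1) ≡ 6 mod 13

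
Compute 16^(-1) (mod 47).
Since 47 is prime, by Fermat 16^(-1) ≡ 16^{45} ≡ 3 (mod 47). Verify: 16 × 3 = 48 ≡ 1 (mod 47)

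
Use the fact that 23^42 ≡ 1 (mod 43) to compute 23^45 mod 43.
By Fermat: 23^{42} ≡ 1 (mod 43). So 23^{45} = 23^{42} · 23^{3} ≡ 23^{3} ≡ 41 (mod 43)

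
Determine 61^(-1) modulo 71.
Since 71 is prime, by Fermat 61^(-1) ≡ 61^{69} ≡ 7 mod 71. Verify: 61 × 7 = 427 ≡ 1 mod 71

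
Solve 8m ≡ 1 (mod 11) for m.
Since 11 is prime, by Fermat 8^(-1) ≡ 8^{9} ≡ 7 (mod 11). Verify: 8 × 7 = 56 ≡ 1 (mod 11)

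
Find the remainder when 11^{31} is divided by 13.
By Fermat: 11^{12} ≡ 1 mod 13. 31 = 2×12 + 7. So 11^{31} ≡ 11^{7} ≡ 2 mod 13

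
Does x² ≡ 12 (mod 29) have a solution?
By Euler's criterion: 12^{14} ≡ 28 (mod 29). Since this equals -1 (≡ 28), 12 is not a QR.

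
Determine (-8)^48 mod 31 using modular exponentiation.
Using Fermat: (-8)^{30} ≡ 1 (mod 31). 48 ≡ 18 (mod 30). So (-8)^{48} ≡ (-8)^{18} ≡ 16 (mod 31)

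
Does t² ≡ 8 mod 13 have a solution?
By Euler's criterion: 8^{6} ≡ 12 mod 13. Since this equals -1 (≡ 12), 8 is not a QR.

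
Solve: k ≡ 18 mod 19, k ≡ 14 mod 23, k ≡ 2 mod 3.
M = 19 × 23 × 3 = 1311. M₁ = 69, y₁ ≡ 8 mod 19. M₂ = 57, y₂ ≡ 21 mod 23. M₃ = 437, y₃ ≡ 2 mod 3. k = 18×69×8 + 14×57×21 + 2×437×2 ≡ 911 mod 1311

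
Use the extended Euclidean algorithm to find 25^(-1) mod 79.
Extended GCD: 25(19) + 79(-6) = 1. So 25^(-1) ≡ 19 (mod 79). Verify: 25 × 19 = 475 ≡ 1 (mod 79)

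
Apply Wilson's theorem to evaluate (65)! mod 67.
(66)! = (65)! × (66) ≡ -1 (mod 67). So (65)! ≡ -1 × (66)^(-1) ≡ (-1)×(-1) = 1 (mod 67)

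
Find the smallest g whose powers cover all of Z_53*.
g = 2. Powers: [2, 4, 8, 16, 32, 11, 22, ...] generates all 52 non-zero residues.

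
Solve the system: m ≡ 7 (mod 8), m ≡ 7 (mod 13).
M = 8 × 13 = 104. M₁ = 13, y₁ ≡ 5 (mod 8). M₂ = 8, y₂ ≡ 5 (mod 13). m = 7×13×5 + 7×8×5 ≡ 7 (mod 104)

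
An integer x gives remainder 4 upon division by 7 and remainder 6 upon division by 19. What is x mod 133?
M = 7 × 19 = 133. M₁ = 19, y₁ ≡ 3 mod 7. M₂ = 7, y₂ ≡ 11 mod 19. x = 4×19×3 + 6×7×11 ≡ 25 mod 133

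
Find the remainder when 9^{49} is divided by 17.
By Fermat: 9^{16} ≡ 1 mod 17. 49 = 3×16 + 1. So 9^{49} ≡ 9^{1} ≡ 9 mod 17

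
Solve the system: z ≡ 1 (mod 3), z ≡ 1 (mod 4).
M = 3 × 4 = 12. M₁ = 4, y₁ ≡ 1 (mod 3). M₂ = 3, y₂ ≡ 3 (mod 4). z = 1×4×1 + 1×3×3 ≡ 1 (mod 12)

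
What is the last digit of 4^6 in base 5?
Using Fermat: 4^{4} ≡ 1 mod 5. 6 ≡ 2 mod 4. So 4^{6} ≡ 4^{2} ≡ 1 mod 5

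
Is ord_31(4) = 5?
Powers of 4 mod 31: 4^1≡4, 4^2≡16, 4^3≡2, 4^4≡8, 4^5≡1. First k with 4^k≡1 is k=5. Yes, ord_31(4) = 5.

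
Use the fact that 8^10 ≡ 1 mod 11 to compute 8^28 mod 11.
By Fermat: 8^{10} ≡ 1 mod 11. 28 = 2×10 + 8. So 8^{28} ≡ 8^{8} ≡ 5 mod 11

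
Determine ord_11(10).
Powers of 10 mod 11: 10^1≡10, 10^2≡1. Order = 2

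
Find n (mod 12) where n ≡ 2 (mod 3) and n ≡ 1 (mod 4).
M = 3 × 4 = 12. M₁ = 4, y₁ ≡ 1 (mod 3). M₂ = 3, y₂ ≡ 3 (mod 4). n = 2×4×1 + 1×3×3 ≡ 5 (mod 12)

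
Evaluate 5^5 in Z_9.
By repeated squaring mod 9: 5^{1}≡5, 5^{2}≡7, 5^{4}≡4. Then 5^{5} = 5^{4+1} ≡ 4 × 5 ≡ 2 mod 9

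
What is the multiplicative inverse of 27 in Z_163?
Since 163 is prime, by Fermat 27^(-1) ≡ 27^{161} ≡ 157 mod 163. Verify: 27 × 157 = 4239 ≡ 1 mod 163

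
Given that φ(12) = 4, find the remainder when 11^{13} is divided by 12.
By Euler: 11^{4} ≡ 1 (mod 12) since gcd(11, 12) = 1. 13 = 3×4 + 1. So 11^{13} ≡ 11^{1} ≡ 11 (mod 12)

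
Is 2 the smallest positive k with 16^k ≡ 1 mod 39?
Powers of 16 mod 39: 16^1≡16, 16^2≡22, 16^3≡1. 16^2≡22≢1, so ord ≠ 2. No, the actual order is 3.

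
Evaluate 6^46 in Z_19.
Using Fermat: 6^{18} ≡ 1 mod 19. 46 ≡ 10 mod 18. So 6^{46} ≡ 6^{10} ≡ 6 mod 19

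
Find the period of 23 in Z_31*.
Powers of 23 mod 31: 23^1≡23, 23^2≡2, 23^3≡15, 23^4≡4, 23^5≡30, 23^6≡8, 23^7≡29, 23^8≡16, 23^9≡27, 23^10≡1. Order = 10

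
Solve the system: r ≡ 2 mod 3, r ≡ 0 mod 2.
M = 3 × 2 = 6. M₁ = 2, y₁ ≡ 2 mod 3. M₂ = 3, y₂ ≡ 1 mod 2. r = 2×2×2 + 0×3×1 ≡ 2 mod 6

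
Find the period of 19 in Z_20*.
Powers of 19 mod 20: 19^1≡19, 19^2≡1. So the order of 19 is 2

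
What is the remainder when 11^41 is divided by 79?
By repeated squaring (mod 79): 11^{1}≡11, 11^{2}≡42, 11^{4}≡26, 11^{8}≡44, 11^{16}≡40, 11^{32}≡20. Then 11^{41} = 11^{32+8+1} ≡ 20 × 44 × 11 ≡ 42 (mod 79)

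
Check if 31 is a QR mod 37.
By Euler's criterion: 31^{18} ≡ 36 mod 37. Since this equals -1 (≡ 36), 31 is not a QR.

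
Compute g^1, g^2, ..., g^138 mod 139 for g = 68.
68^1, 68^2, ..., 68^{138} mod 139: [68, 37, 14, 118, 101, 57, 123, 24, 103, 54, 58, 52, 61, 117, 33, 20, 109, 45, 2, 136, 74, 28, 97, 63, 114, 107, 48, 67, 108, 116, 104, 122, 95, 66, 40, 79, 90, 4, 133, 9, 56, 55, 126, 89, 75, 96, 134, 77, 93, 69, 105, 51, 132, 80, 19, 41, 8, 127, 18, 112, 110, 113, 39, 11, 53, 129, 15, 47, 138, 71, 102, 125, 21, 38, 82, 16, 115, 36, 85, 81, 87, 78, 22, 106, 119, 30, 94, 137, 3, 65, 111, 42, 76, 25, 32, 91, 72, 31, 23, 35, 17, 44, 73, 99, 60, 49, 135, 6, 130, 83, 84, 13, 50, 64, 43, 5, 62, 46, 70, 34, 88, 7, 59, 120, 98, 131, 12, 121, 27, 29, 26, 100, 128, 86, 10, 124, 92, 1]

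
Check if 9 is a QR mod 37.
By Euler's criterion: 9^{18} ≡ 1 (mod 37). Since this equals 1, 9 is a QR.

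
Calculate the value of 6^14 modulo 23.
By repeated squaring mod 23: 6^{1}≡6, 6^{2}≡13, 6^{4}≡8, 6^{8}≡18. Then 6^{14} = 6^{8+4+2} ≡ 18 × 8 × 13 ≡ 9 mod 23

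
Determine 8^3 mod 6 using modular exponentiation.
8^{3} = 512 ≡ 2 (mod 6)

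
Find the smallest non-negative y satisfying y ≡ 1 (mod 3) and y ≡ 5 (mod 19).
M = 3 × 19 = 57. M₁ = 19, y₁ ≡ 1 (mod 3). M₂ = 3, y₂ ≡ 13 (mod 19). y = 1×19×1 + 5×3×13 ≡ 43 (mod 57)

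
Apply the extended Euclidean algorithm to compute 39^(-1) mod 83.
Extended GCD: 39(-17) + 83(8) = 1. So 39^(-1) ≡ -17 ≡ 66 (mod 83). Verify: 39 × 66 = 2574 ≡ 1 (mod 83)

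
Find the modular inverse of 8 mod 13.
Since 13 is prime, by Fermat 8^(-1) ≡ 8^{11} ≡ 5 mod 13. Verify: 8 × 5 = 40 ≡ 1 mod 13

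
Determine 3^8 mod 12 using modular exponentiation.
By repeated squaring (mod 12): 3^{1}≡3, 3^{2}≡9, 3^{4}≡9, 3^{8}≡9. So 3^{8} ≡ 9 (mod 12)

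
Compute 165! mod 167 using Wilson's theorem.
(166)! = (165)! × (166) ≡ -1 mod 167. So (165)! ≡ -1 × (166)^(-1) ≡ (-1)×(-1) = 1 mod 167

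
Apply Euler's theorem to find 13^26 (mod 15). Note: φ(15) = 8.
By Euler: 13^{8} ≡ 1 (mod 15) since gcd(13, 15) = 1. 26 = 3×8 + 2. So 13^{26} ≡ 13^{2} ≡ 4 (mod 15)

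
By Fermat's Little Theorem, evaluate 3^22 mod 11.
By Fermat: 3^{10} ≡ 1 (mod 11). 22 = 2×10 + 2. So 3^{22} ≡ 3^{2} ≡ 9 (mod 11)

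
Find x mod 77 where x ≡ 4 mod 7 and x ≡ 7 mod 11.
M = 7 × 11 = 77. M₁ = 11, y₁ ≡ 2 mod 7. M₂ = 7, y₂ ≡ 8 mod 11. x = 4×11×2 + 7×7×8 ≡ 18 mod 77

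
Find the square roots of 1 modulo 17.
The square roots of 1 mod 17 are 1 and 16. Verify: 1² = 1 ≡ 1 mod 17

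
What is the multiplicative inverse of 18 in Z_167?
Since 167 is prime, by Fermat 18^(-1) ≡ 18^{165} ≡ 65 mod 167. Verify: 18 × 65 = 1170 ≡ 1 mod 167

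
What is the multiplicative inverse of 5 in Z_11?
Since 11 is prime, by Fermat 5^(-1) ≡ 5^{9} ≡ 9 (mod 11). Verify: 5 × 9 = 45 ≡ 1 (mod 11)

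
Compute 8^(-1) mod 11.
Since 11 is prime, by Fermat 8^(-1) ≡ 8^{9} ≡ 7 mod 11. Verify: 8 × 7 = 56 ≡ 1 mod 11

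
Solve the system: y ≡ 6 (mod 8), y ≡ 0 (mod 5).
M = 8 × 5 = 40. M₁ = 5, y₁ ≡ 5 (mod 8). M₂ = 8, y₂ ≡ 2 (mod 5). y = 6×5×5 + 0×8×2 ≡ 30 (mod 40)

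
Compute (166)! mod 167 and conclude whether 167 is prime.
(166)! mod 167 = 166. Since 166 ≡ -1 (mod 167), 167 is prime.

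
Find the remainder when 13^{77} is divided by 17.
By Fermat: 13^{16} ≡ 1 (mod 17). 77 = 4×16 + 13. So 13^{77} ≡ 13^{13} ≡ 13 (mod 17)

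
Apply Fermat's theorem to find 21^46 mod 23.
By Fermat: 21^{22} ≡ 1 mod 23. 46 = 2×22 + 2. So 21^{46} ≡ 21^{2} ≡ 4 mod 23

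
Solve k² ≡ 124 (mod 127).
The square roots of 124 mod 127 are 88 and 39. Verify: 88² = 7744 ≡ 124 (mod 127)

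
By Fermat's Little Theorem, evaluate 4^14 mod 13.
By Fermat: 4^{12} ≡ 1 mod 13. So 4^{14} = 4^{12} · 4^{2} ≡ 4^{2} ≡ 3 mod 13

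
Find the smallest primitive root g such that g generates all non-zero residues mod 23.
g = 5. For each prime q|22: 5^{11}≡22, 5^{2}≡2, none ≡ 1, so ord_23(5) = 22 and 5 is a primitive root.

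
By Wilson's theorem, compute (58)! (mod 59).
By Wilson's theorem, (58)! ≡ -1 ≡ 58 (mod 59)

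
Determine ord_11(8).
Powers of 8 mod 11: 8^1≡8, 8^2≡9, 8^3≡6, 8^4≡4, 8^5≡10, 8^6≡3, 8^7≡2, 8^8≡5, 8^9≡7, 8^10≡1. So the order of 8 is 10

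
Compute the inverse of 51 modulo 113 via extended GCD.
Extended GCD: 51(-31) + 113(14) = 1. So 51^(-1) ≡ -31 ≡ 82 mod 113. Verify: 51 × 82 = 4182 ≡ 1 mod 113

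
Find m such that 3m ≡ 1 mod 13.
Since 13 is prime, by Fermat 3^(-1) ≡ 3^{11} ≡ 9 mod 13. Verify: 3 × 9 = 27 ≡ 1 mod 13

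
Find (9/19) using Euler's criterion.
(9/19) = 9^{9} mod 19 = 1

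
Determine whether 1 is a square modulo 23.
By Euler's criterion: 1^{11} ≡ 1 mod 23. Since this equals 1, 1 is a QR.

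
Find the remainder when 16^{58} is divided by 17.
By Fermat: 16^{16} ≡ 1 mod 17. 58 = 3×16 + 10. So 16^{58} ≡ 16^{10} ≡ 1 mod 17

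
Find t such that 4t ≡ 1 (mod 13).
Since 13 is prime, by Fermat 4^(-1) ≡ 4^{11} ≡ 10 (mod 13). Verify: 4 × 10 = 40 ≡ 1 (mod 13)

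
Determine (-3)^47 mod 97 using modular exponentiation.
By repeated squaring (mod 97): (-3)^{1}≡94, (-3)^{2}≡9, (-3)^{4}≡81, (-3)^{8}≡62, (-3)^{16}≡61, (-3)^{32}≡35. Then (-3)^{47} = (-3)^{32+8+4+2+1} ≡ 35 × 62 × 81 × 9 × 94 ≡ 32 (mod 97)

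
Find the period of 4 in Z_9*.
Powers of 4 mod 9: 4^1≡4, 4^2≡7, 4^3≡1. Order = 3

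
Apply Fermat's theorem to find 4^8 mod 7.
By Fermat: 4^{6} ≡ 1 mod 7. So 4^{8} = 4^{6} · 4^{2} ≡ 4^{2} ≡ 2 mod 7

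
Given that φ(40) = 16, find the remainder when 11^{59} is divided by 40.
By Euler: 11^{16} ≡ 1 mod 40 since gcd(11, 40) = 1. 59 = 3×16 + 11. So 11^{59} ≡ 11^{11} ≡ 11 mod 40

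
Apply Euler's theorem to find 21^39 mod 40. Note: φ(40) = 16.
By Euler: 21^{16} ≡ 1 mod 40 since gcd(21, 40) = 1. 39 = 2×16 + 7. So 21^{39} ≡ 21^{7} ≡ 21 mod 40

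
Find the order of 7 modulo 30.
Powers of 7 mod 30: 7^1≡7, 7^2≡19, 7^3≡13, 7^4≡1. So the order of 7 is 4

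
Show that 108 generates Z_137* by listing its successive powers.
108^1, 108^2, ..., 108^{136} mod 137: [108, 19, 134, 87, 80, 9, 13, 34, 110, 98, 35, 81, 117, 32, 31, 60, 41, 44, 94, 14, 5, 129, 95, 122, 24, 126, 45, 65, 33, 2, 79, 38, 131, 37, 23, 18, 26, 68, 83, 59, 70, 25, 97, 64, 62, 120, 82, 88, 51, 28, 10, 121, 53, 107, 48, 115, 90, 130, 66, 4, 21, 76, 125, 74, 46, 36, 52, 136, 29, 118, 3, 50, 57, 128, 124, 103, 27, 39, 102, 56, 20, 105, 106, 77, 96, 93, 43, 123, 132, 8, 42, 15, 113, 11, 92, 72, 104, 135, 58, 99, 6, 100, 114, 119, 111, 69, 54, 78, 67, 112, 40, 73, 75, 17, 55, 49, 86, 109, 127, 16, 84, 30, 89, 22, 47, 7, 71, 133, 116, 61, 12, 63, 91, 101, 85, 1]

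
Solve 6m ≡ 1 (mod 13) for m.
Since 13 is prime, by Fermat 6^(-1) ≡ 6^{11} ≡ 11 (mod 13). Verify: 6 × 11 = 66 ≡ 1 (mod 13)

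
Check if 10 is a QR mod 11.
By Euler's criterion: 10^{5} ≡ 10 mod 11. Since this equals -1 (≡ 10), 10 is not a QR.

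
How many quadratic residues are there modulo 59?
The squaring map on Z_59* is 2-to-1, so there are (58)/2 = 29 QRs.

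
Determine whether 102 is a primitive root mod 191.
102^{95} ≡ 1 (mod 191) and 95 < 190, so ord_191(102) = 95 ≠ 190 and 102 is not a primitive root.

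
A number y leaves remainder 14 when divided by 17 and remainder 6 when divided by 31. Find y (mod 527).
M = 17 × 31 = 527. M₁ = 31, y₁ ≡ 11 (mod 17). M₂ = 17, y₂ ≡ 11 (mod 31). y = 14×31×11 + 6×17×11 ≡ 99 (mod 527)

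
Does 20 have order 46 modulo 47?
ord_47(20) divides 46. For each prime q|46: 20^{23}≡46, 20^{2}≡24, none ≡ 1. So 20 has order 46 and is a primitive root mod 47.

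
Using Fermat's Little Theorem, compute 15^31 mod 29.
By Fermat: 15^{28} ≡ 1 (mod 29). So 15^{31} = 15^{28} · 15^{3} ≡ 15^{3} ≡ 11 (mod 29)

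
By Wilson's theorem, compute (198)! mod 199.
By Wilson's theorem, (198)! ≡ -1 ≡ 198 mod 199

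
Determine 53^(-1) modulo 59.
Since 59 is prime, by Fermat 53^(-1) ≡ 53^{57} ≡ 49 (mod 59). Verify: 53 × 49 = 2597 ≡ 1 (mod 59)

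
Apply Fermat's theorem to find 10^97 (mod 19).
By Fermat: 10^{18} ≡ 1 (mod 19). 97 = 5×18 + 7. So 10^{97} ≡ 10^{7} ≡ 15 (mod 19)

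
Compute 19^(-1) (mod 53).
Since 53 is prime, by Fermat 19^(-1) ≡ 19^{51} ≡ 14 (mod 53). Verify: 19 × 14 = 266 ≡ 1 (mod 53)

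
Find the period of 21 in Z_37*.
Powers of 21 mod 37: 21^1≡21, 21^2≡34, 21^3≡11, 21^4≡9, 21^5≡4, 21^6≡10, 21^7≡25, 21^8≡7, 21^9≡36, 21^10≡16, 21^11≡3, 21^12≡26, 21^13≡28, 21^14≡33, 21^15≡27, 21^16≡12, 21^17≡30, 21^18≡1. Order = 18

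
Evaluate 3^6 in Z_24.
By repeated squaring (mod 24): 3^{1}≡3, 3^{2}≡9, 3^{4}≡9. Then 3^{6} = 3^{4+2} ≡ 9 × 9 ≡ 9 (mod 24)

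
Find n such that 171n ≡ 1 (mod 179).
Since 179 is prime, by Fermat 171^(-1) ≡ 171^{177} ≡ 67 (mod 179). Verify: 171 × 67 = 11457 ≡ 1 (mod 179)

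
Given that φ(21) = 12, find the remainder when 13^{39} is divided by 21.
By Euler: 13^{12} ≡ 1 (mod 21) since gcd(13, 21) = 1. 39 = 3×12 + 3. So 13^{39} ≡ 13^{3} ≡ 13 (mod 21)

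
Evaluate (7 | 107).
(7/107) = 7^{53} mod 107 = -1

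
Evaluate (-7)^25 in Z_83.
By repeated squaring (mod 83): (-7)^{1}≡76, (-7)^{2}≡49, (-7)^{4}≡77, (-7)^{8}≡36, (-7)^{16}≡51. Then (-7)^{25} = (-7)^{16+8+1} ≡ 51 × 36 × 76 ≡ 13 (mod 83)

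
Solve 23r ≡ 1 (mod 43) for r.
Since 43 is prime, by Fermat 23^(-1) ≡ 23^{41} ≡ 15 (mod 43). Verify: 23 × 15 = 345 ≡ 1 (mod 43)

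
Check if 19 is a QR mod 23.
By Euler's criterion: 19^{11} ≡ 22 mod 23. Since this equals -1 (≡ 22), 19 is not a QR.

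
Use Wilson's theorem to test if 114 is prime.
(113)! mod 114 = 0. Since 0 ≢ -1 mod 114, 114 is not prime.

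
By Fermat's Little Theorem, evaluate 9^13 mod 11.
By Fermat: 9^{10} ≡ 1 mod 11. So 9^{13} = 9^{10} · 9^{3} ≡ 9^{3} ≡ 3 mod 11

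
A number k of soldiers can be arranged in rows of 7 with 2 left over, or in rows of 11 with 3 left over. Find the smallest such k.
M = 7 × 11 = 77. M₁ = 11, y₁ ≡ 2 mod 7. M₂ = 7, y₂ ≡ 8 mod 11. k = 2×11×2 + 3×7×8 ≡ 58 mod 77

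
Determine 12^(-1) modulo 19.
Since 19 is prime, by Fermat 12^(-1) ≡ 12^{17} ≡ 8 mod 19. Verify: 12 × 8 = 96 ≡ 1 mod 19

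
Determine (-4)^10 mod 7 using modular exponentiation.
Using Fermat: (-4)^{6} ≡ 1 (mod 7). 10 ≡ 4 (mod 6). So (-4)^{10} ≡ (-4)^{4} ≡ 4 (mod 7)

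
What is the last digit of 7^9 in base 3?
Using Fermat: 7^{2} ≡ 1 mod 3. 9 ≡ 1 mod 2. So 7^{9} ≡ 7^{1} ≡ 1 mod 3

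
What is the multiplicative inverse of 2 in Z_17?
Since 17 is prime, by Fermat 2^(-1) ≡ 2^{15} ≡ 9 mod 17. Verify: 2 × 9 = 18 ≡ 1 mod 17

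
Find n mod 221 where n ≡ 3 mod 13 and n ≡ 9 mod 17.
M = 13 × 17 = 221. M₁ = 17, y₁ ≡ 10 mod 13. M₂ = 13, y₂ ≡ 4 mod 17. n = 3×17×10 + 9×13×4 ≡ 94 mod 221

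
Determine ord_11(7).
Powers of 7 mod 11: 7^1≡7, 7^2≡5, 7^3≡2, 7^4≡3, 7^5≡10, 7^6≡4, 7^7≡6, 7^8≡9, 7^9≡8, 7^10≡1. Order = 10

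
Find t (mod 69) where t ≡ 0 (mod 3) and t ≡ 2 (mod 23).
M = 3 × 23 = 69. M₁ = 23, y₁ ≡ 2 (mod 3). M₂ = 3, y₂ ≡ 8 (mod 23). t = 0×23×2 + 2×3×8 ≡ 48 (mod 69)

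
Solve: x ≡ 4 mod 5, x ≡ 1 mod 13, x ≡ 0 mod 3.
M = 5 × 13 × 3 = 195. M₁ = 39, y₁ ≡ 4 mod 5. M₂ = 15, y₂ ≡ 7 mod 13. M₃ = 65, y₃ ≡ 2 mod 3. x = 4×39×4 + 1×15×7 + 0×65×2 ≡ 144 mod 195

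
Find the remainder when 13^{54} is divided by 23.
By Fermat: 13^{22} ≡ 1 (mod 23). 54 = 2×22 + 10. So 13^{54} ≡ 13^{10} ≡ 16 (mod 23)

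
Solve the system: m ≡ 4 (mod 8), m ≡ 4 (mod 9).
M = 8 × 9 = 72. M₁ = 9, y₁ ≡ 1 (mod 8). M₂ = 8, y₂ ≡ 8 (mod 9). m = 4×9×1 + 4×8×8 ≡ 4 (mod 72)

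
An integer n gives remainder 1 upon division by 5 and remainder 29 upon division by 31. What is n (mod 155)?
M = 5 × 31 = 155. M₁ = 31, y₁ ≡ 1 (mod 5). M₂ = 5, y₂ ≡ 25 (mod 31). n = 1×31×1 + 29×5×25 ≡ 91 (mod 155)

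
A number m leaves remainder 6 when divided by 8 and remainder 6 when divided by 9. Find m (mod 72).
M = 8 × 9 = 72. M₁ = 9, y₁ ≡ 1 (mod 8). M₂ = 8, y₂ ≡ 8 (mod 9). m = 6×9×1 + 6×8×8 ≡ 6 (mod 72)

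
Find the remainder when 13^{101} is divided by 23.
By Fermat: 13^{22} ≡ 1 (mod 23). 101 = 4×22 + 13. So 13^{101} ≡ 13^{13} ≡ 8 (mod 23)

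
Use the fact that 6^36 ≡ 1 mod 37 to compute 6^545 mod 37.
By Fermat: 6^{36} ≡ 1 mod 37. 545 ≡ 5 mod 36. So 6^{545} ≡ 6^{5} ≡ 6 mod 37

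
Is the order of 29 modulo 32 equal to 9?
Powers of 29 mod 32: 29^1≡29, 29^2≡9, 29^3≡5, 29^4≡17, 29^5≡13, 29^6≡25, 29^7≡21, 29^8≡1. Already 29^8≡1, so the order is 8 < 9. No, the actual order is 8.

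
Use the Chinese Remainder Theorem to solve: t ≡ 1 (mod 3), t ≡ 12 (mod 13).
M = 3 × 13 = 39. M₁ = 13, y₁ ≡ 1 (mod 3). M₂ = 3, y₂ ≡ 9 (mod 13). t = 1×13×1 + 12×3×9 ≡ 25 (mod 39)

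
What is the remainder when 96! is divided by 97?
By Wilson's theorem, (96)! ≡ -1 ≡ 96 (mod 97)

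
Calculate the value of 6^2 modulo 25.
6^{2} = 36 ≡ 11 mod 25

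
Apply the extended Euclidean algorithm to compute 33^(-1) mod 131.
Extended GCD: 33(4) + 131(-1) = 1. So 33^(-1) ≡ 4 mod 131. Verify: 33 × 4 = 132 ≡ 1 mod 131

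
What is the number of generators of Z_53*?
A prime p has φ(p-1) primitive roots; here φ(52) = 24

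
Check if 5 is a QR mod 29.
By Euler's criterion: 5^{14} ≡ 1 (mod 29). Since this equals 1, 5 is a QR.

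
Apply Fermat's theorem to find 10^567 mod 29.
By Fermat: 10^{28} ≡ 1 mod 29. 567 ≡ 7 mod 28. So 10^{567} ≡ 10^{7} ≡ 17 mod 29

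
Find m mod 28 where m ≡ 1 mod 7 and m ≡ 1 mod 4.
M = 7 × 4 = 28. M₁ = 4, y₁ ≡ 2 mod 7. M₂ = 7, y₂ ≡ 3 mod 4. m = 1×4×2 + 1×7×3 ≡ 1 mod 28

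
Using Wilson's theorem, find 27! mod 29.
(28)! = (27)! × (28) ≡ -1 (mod 29). So (27)! ≡ -1 × (28)^(-1) ≡ (-1)×(-1) = 1 (mod 29)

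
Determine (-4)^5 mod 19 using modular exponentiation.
By repeated squaring (mod 19): (-4)^{1}≡15, (-4)^{2}≡16, (-4)^{4}≡9. Then (-4)^{5} = (-4)^{4+1} ≡ 9 × 15 ≡ 2 (mod 19)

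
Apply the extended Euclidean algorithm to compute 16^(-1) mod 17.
Extended GCD: 16(-1) + 17(1) = 1. So 16^(-1) ≡ -1 ≡ 16 (mod 17). Verify: 16 × 16 = 256 ≡ 1 (mod 17)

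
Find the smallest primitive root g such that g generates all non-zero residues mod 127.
g = 3. Powers: [3, 9, 27, 81, 116, 94, 28, ...] generates all 126 non-zero residues.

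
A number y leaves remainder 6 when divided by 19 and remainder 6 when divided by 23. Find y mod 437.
M = 19 × 23 = 437. M₁ = 23, y₁ ≡ 5 mod 19. M₂ = 19, y₂ ≡ 17 mod 23. y = 6×23×5 + 6×19×17 ≡ 6 mod 437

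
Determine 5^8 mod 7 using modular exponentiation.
Using Fermat: 5^{6} ≡ 1 (mod 7). 8 ≡ 2 (mod 6). So 5^{8} ≡ 5^{2} ≡ 4 (mod 7)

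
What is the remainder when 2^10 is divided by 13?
By repeated squaring mod 13: 2^{1}≡2, 2^{2}≡4, 2^{4}≡3, 2^{8}≡9. Then 2^{10} = 2^{8+2} ≡ 9 × 4 ≡ 10 mod 13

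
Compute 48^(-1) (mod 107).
Since 107 is prime, by Fermat 48^(-1) ≡ 48^{105} ≡ 29 (mod 107). Verify: 48 × 29 = 1392 ≡ 1 (mod 107)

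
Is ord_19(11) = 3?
Powers of 11 mod 19: 11^1≡11, 11^2≡7, 11^3≡1. First k with 11^k≡1 is k=3. Yes, ord_19(11) = 3.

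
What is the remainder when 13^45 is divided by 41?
Using Fermat: 13^{40} ≡ 1 mod 41. 45 ≡ 5 mod 40. So 13^{45} ≡ 13^{5} ≡ 38 mod 41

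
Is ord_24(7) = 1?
Powers of 7 mod 24: 7^1≡7, 7^2≡1. 7^1≡7≢1, so ord ≠ 1. No, the actual order is 2.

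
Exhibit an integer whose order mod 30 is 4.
7 has order 4 mod 30 since 7^{4} ≡ 1 (mod 30) and no smaller power works.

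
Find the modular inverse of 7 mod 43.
Since 43 is prime, by Fermat 7^(-1) ≡ 7^{41} ≡ 37 (mod 43). Verify: 7 × 37 = 259 ≡ 1 (mod 43)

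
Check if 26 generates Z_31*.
26^{6} ≡ 1 mod 31 and 6 < 30, so ord_31(26) = 6 ≠ 30 and 26 is not a primitive root.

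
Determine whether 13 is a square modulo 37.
By Euler's criterion: 13^{18} ≡ 36 mod 37. Since this equals -1 (≡ 36), 13 is not a QR.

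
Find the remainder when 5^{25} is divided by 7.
By Fermat: 5^{6} ≡ 1 (mod 7). 25 = 4×6 + 1. So 5^{25} ≡ 5^{1} ≡ 5 (mod 7)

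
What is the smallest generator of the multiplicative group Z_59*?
g = 2. Powers: [2, 4, 8, 16, 32, 5, 10, 20, ...] generates all 58 non-zero residues.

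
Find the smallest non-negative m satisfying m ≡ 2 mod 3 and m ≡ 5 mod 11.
M = 3 × 11 = 33. M₁ = 11, y₁ ≡ 2 mod 3. M₂ = 3, y₂ ≡ 4 mod 11. m = 2×11×2 + 5×3×4 ≡ 5 mod 33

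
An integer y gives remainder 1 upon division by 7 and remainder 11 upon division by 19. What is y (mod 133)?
M = 7 × 19 = 133. M₁ = 19, y₁ ≡ 3 (mod 7). M₂ = 7, y₂ ≡ 11 (mod 19). y = 1×19×3 + 11×7×11 ≡ 106 (mod 133)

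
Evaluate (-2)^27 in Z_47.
By repeated squaring (mod 47): (-2)^{1}≡45, (-2)^{2}≡4, (-2)^{4}≡16, (-2)^{8}≡21, (-2)^{16}≡18. Then (-2)^{27} = (-2)^{16+8+2+1} ≡ 18 × 21 × 4 × 45 ≡ 31 (mod 47)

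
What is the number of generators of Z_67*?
There are φ(67-1) = φ(66) = 20 primitive roots modulo 67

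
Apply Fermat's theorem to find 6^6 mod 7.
By Fermat's Little Theorem, 6^{6} ≡ 1 mod 7 since 7 is prime and gcd(6, 7) = 1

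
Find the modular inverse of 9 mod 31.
Since 31 is prime, by Fermat 9^(-1) ≡ 9^{29} ≡ 7 mod 31. Verify: 9 × 7 = 63 ≡ 1 mod 31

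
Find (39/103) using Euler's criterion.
(39/103) = 39^{51} mod 103 = -1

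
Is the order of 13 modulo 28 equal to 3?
Powers of 13 mod 28: 13^1≡13, 13^2≡1. Already 13^2≡1, so the order is 2 < 3. No, the actual order is 2.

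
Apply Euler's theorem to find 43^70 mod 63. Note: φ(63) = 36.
By Euler: 43^{36} ≡ 1 mod 63 since gcd(43, 63) = 1. 70 = 1×36 + 34. So 43^{70} ≡ 43^{34} ≡ 43 mod 63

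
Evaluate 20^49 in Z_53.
By repeated squaring mod 53: 20^{1}≡20, 20^{2}≡29, 20^{4}≡46, 20^{8}≡49, 20^{16}≡16, 20^{32}≡44. Then 20^{49} = 20^{32+16+1} ≡ 44 × 16 × 20 ≡ 35 mod 53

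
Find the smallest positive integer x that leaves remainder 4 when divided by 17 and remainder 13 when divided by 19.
M = 17 × 19 = 323. M₁ = 19, y₁ ≡ 9 (mod 17). M₂ = 17, y₂ ≡ 9 (mod 19). x = 4×19×9 + 13×17×9 ≡ 89 (mod 323)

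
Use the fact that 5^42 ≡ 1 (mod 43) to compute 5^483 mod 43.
By Fermat: 5^{42} ≡ 1 (mod 43). 483 ≡ 21 (mod 42). So 5^{483} ≡ 5^{21} ≡ 42 (mod 43)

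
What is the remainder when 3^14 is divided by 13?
Using Fermat: 3^{12} ≡ 1 (mod 13). 14 ≡ 2 (mod 12). So 3^{14} ≡ 3^{2} ≡ 9 (mod 13)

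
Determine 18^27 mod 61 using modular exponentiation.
By repeated squaring (mod 61): 18^{1}≡18, 18^{2}≡19, 18^{4}≡56, 18^{8}≡25, 18^{16}≡15. Then 18^{27} = 18^{16+8+2+1} ≡ 15 × 25 × 19 × 18 ≡ 28 (mod 61)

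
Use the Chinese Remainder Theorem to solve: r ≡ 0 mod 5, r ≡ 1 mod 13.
M = 5 × 13 = 65. M₁ = 13, y₁ ≡ 2 mod 5. M₂ = 5, y₂ ≡ 8 mod 13. r = 0×13×2 + 1×5×8 ≡ 40 mod 65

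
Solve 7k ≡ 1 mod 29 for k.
Since 29 is prime, by Fermat 7^(-1) ≡ 7^{27} ≡ 25 mod 29. Verify: 7 × 25 = 175 ≡ 1 mod 29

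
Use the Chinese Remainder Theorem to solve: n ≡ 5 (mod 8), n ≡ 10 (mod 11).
M = 8 × 11 = 88. M₁ = 11, y₁ ≡ 3 (mod 8). M₂ = 8, y₂ ≡ 7 (mod 11). n = 5×11×3 + 10×8×7 ≡ 21 (mod 88)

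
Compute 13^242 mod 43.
Using Fermat: 13^{42} ≡ 1 (mod 43). 242 ≡ 32 (mod 42). So 13^{242} ≡ 13^{32} ≡ 23 (mod 43)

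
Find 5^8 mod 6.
By repeated squaring mod 6: 5^{1}≡5, 5^{2}≡1, 5^{4}≡1, 5^{8}≡1. So 5^{8} ≡ 1 mod 6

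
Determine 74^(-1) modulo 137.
Since 137 is prime, by Fermat 74^(-1) ≡ 74^{135} ≡ 50 mod 137. Verify: 74 × 50 = 3700 ≡ 1 mod 137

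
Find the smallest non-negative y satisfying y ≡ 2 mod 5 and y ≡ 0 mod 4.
M = 5 × 4 = 20. M₁ = 4, y₁ ≡ 4 mod 5. M₂ = 5, y₂ ≡ 1 mod 4. y = 2×4×4 + 0×5×1 ≡ 12 mod 20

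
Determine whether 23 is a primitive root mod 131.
ord_131(23) divides 130. For each prime q|130: 23^{65}≡130, 23^{26}≡61, 23^{10}≡112, none ≡ 1. So 23 has order 130 and is a primitive root mod 131.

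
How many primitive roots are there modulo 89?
There are φ(89-1) = φ(88) = 40 primitive roots modulo 89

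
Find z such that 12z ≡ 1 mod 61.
Since 61 is prime, by Fermat 12^(-1) ≡ 12^{59} ≡ 56 mod 61. Verify: 12 × 56 = 672 ≡ 1 mod 61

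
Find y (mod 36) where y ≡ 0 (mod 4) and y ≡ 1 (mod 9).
M = 4 × 9 = 36. M₁ = 9, y₁ ≡ 1 (mod 4). M₂ = 4, y₂ ≡ 7 (mod 9). y = 0×9×1 + 1×4×7 ≡ 28 (mod 36)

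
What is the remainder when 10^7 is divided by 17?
By repeated squaring (mod 17): 10^{1}≡10, 10^{2}≡15, 10^{4}≡4. Then 10^{7} = 10^{4+2+1} ≡ 4 × 15 × 10 ≡ 5 (mod 17)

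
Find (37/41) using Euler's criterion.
(37/41) = 37^{20} mod 41 = 1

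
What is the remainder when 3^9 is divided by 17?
By repeated squaring mod 17: 3^{1}≡3, 3^{2}≡9, 3^{4}≡13, 3^{8}≡16. Then 3^{9} = 3^{8+1} ≡ 16 × 3 ≡ 14 mod 17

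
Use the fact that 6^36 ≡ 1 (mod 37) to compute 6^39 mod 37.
By Fermat: 6^{36} ≡ 1 (mod 37). So 6^{39} = 6^{36} · 6^{3} ≡ 6^{3} ≡ 31 (mod 37)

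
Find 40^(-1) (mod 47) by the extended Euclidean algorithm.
Extended GCD: 40(20) + 47(-17) = 1. So 40^(-1) ≡ 20 (mod 47). Verify: 40 × 20 = 800 ≡ 1 (mod 47)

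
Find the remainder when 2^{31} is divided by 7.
By Fermat: 2^{6} ≡ 1 mod 7. 31 = 5×6 + 1. So 2^{31} ≡ 2^{1} ≡ 2 mod 7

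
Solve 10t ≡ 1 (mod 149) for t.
Since 149 is prime, by Fermat 10^(-1) ≡ 10^{147} ≡ 15 (mod 149). Verify: 10 × 15 = 150 ≡ 1 (mod 149)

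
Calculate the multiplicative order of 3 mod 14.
Powers of 3 mod 14: 3^1≡3, 3^2≡9, 3^3≡13, 3^4≡11, 3^5≡5, 3^6≡1. So the order of 3 is 6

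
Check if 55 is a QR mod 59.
By Euler's criterion: 55^{29} ≡ 58 (mod 59). Since this equals -1 (≡ 58), 55 is not a QR.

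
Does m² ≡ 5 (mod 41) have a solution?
By Euler's criterion: 5^{20} ≡ 1 (mod 41). Since this equals 1, 5 is a QR.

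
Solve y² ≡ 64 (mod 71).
The square roots of 64 mod 71 are 8 and 63. Verify: 8² = 64 ≡ 64 (mod 71)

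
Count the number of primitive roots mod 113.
Number of primitive roots mod 113 = φ(p-1) = φ(112) = 48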